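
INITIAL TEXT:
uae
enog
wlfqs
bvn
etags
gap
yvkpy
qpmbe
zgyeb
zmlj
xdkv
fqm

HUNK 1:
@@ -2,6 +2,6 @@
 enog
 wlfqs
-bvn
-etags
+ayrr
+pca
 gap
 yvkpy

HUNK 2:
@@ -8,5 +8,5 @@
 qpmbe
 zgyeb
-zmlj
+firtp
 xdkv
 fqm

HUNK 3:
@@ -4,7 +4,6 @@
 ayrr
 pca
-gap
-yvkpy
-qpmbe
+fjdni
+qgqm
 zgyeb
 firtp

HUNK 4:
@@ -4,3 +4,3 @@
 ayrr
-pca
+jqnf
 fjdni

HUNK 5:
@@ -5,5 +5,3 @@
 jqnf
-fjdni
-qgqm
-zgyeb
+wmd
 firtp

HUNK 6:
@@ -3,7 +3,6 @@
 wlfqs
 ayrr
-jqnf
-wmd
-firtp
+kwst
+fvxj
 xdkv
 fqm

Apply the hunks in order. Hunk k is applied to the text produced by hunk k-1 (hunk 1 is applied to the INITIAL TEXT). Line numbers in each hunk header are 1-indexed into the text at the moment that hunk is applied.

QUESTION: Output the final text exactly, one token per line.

Answer: uae
enog
wlfqs
ayrr
kwst
fvxj
xdkv
fqm

Derivation:
Hunk 1: at line 2 remove [bvn,etags] add [ayrr,pca] -> 12 lines: uae enog wlfqs ayrr pca gap yvkpy qpmbe zgyeb zmlj xdkv fqm
Hunk 2: at line 8 remove [zmlj] add [firtp] -> 12 lines: uae enog wlfqs ayrr pca gap yvkpy qpmbe zgyeb firtp xdkv fqm
Hunk 3: at line 4 remove [gap,yvkpy,qpmbe] add [fjdni,qgqm] -> 11 lines: uae enog wlfqs ayrr pca fjdni qgqm zgyeb firtp xdkv fqm
Hunk 4: at line 4 remove [pca] add [jqnf] -> 11 lines: uae enog wlfqs ayrr jqnf fjdni qgqm zgyeb firtp xdkv fqm
Hunk 5: at line 5 remove [fjdni,qgqm,zgyeb] add [wmd] -> 9 lines: uae enog wlfqs ayrr jqnf wmd firtp xdkv fqm
Hunk 6: at line 3 remove [jqnf,wmd,firtp] add [kwst,fvxj] -> 8 lines: uae enog wlfqs ayrr kwst fvxj xdkv fqm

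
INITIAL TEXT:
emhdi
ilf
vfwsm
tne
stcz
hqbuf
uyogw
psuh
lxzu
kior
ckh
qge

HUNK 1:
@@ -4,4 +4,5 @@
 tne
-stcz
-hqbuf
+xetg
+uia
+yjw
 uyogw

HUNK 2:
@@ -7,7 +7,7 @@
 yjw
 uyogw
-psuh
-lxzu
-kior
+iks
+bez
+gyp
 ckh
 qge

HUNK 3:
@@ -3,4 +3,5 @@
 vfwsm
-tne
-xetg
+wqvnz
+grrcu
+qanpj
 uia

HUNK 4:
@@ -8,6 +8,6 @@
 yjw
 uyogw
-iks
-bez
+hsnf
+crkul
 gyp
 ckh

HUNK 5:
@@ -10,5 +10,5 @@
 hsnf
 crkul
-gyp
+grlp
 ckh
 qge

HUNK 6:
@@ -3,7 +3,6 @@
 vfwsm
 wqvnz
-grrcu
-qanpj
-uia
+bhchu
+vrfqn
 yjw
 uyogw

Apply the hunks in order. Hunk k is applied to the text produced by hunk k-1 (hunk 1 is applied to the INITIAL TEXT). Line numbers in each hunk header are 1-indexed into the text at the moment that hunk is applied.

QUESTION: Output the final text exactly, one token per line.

Hunk 1: at line 4 remove [stcz,hqbuf] add [xetg,uia,yjw] -> 13 lines: emhdi ilf vfwsm tne xetg uia yjw uyogw psuh lxzu kior ckh qge
Hunk 2: at line 7 remove [psuh,lxzu,kior] add [iks,bez,gyp] -> 13 lines: emhdi ilf vfwsm tne xetg uia yjw uyogw iks bez gyp ckh qge
Hunk 3: at line 3 remove [tne,xetg] add [wqvnz,grrcu,qanpj] -> 14 lines: emhdi ilf vfwsm wqvnz grrcu qanpj uia yjw uyogw iks bez gyp ckh qge
Hunk 4: at line 8 remove [iks,bez] add [hsnf,crkul] -> 14 lines: emhdi ilf vfwsm wqvnz grrcu qanpj uia yjw uyogw hsnf crkul gyp ckh qge
Hunk 5: at line 10 remove [gyp] add [grlp] -> 14 lines: emhdi ilf vfwsm wqvnz grrcu qanpj uia yjw uyogw hsnf crkul grlp ckh qge
Hunk 6: at line 3 remove [grrcu,qanpj,uia] add [bhchu,vrfqn] -> 13 lines: emhdi ilf vfwsm wqvnz bhchu vrfqn yjw uyogw hsnf crkul grlp ckh qge

Answer: emhdi
ilf
vfwsm
wqvnz
bhchu
vrfqn
yjw
uyogw
hsnf
crkul
grlp
ckh
qge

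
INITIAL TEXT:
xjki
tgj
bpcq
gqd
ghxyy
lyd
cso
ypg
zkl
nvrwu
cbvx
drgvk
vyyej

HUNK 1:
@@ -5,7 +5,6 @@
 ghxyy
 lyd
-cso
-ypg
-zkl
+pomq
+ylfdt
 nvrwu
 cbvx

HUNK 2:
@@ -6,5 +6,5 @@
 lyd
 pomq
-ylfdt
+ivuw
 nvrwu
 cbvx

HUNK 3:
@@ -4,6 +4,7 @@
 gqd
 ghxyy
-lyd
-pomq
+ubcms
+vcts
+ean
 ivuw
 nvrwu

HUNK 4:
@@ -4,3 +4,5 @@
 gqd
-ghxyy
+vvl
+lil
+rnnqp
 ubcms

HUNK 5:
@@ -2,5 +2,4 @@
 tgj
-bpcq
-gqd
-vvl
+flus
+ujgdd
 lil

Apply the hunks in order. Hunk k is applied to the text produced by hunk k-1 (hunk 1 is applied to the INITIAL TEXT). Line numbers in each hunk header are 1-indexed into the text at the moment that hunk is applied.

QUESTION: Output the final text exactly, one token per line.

Hunk 1: at line 5 remove [cso,ypg,zkl] add [pomq,ylfdt] -> 12 lines: xjki tgj bpcq gqd ghxyy lyd pomq ylfdt nvrwu cbvx drgvk vyyej
Hunk 2: at line 6 remove [ylfdt] add [ivuw] -> 12 lines: xjki tgj bpcq gqd ghxyy lyd pomq ivuw nvrwu cbvx drgvk vyyej
Hunk 3: at line 4 remove [lyd,pomq] add [ubcms,vcts,ean] -> 13 lines: xjki tgj bpcq gqd ghxyy ubcms vcts ean ivuw nvrwu cbvx drgvk vyyej
Hunk 4: at line 4 remove [ghxyy] add [vvl,lil,rnnqp] -> 15 lines: xjki tgj bpcq gqd vvl lil rnnqp ubcms vcts ean ivuw nvrwu cbvx drgvk vyyej
Hunk 5: at line 2 remove [bpcq,gqd,vvl] add [flus,ujgdd] -> 14 lines: xjki tgj flus ujgdd lil rnnqp ubcms vcts ean ivuw nvrwu cbvx drgvk vyyej

Answer: xjki
tgj
flus
ujgdd
lil
rnnqp
ubcms
vcts
ean
ivuw
nvrwu
cbvx
drgvk
vyyej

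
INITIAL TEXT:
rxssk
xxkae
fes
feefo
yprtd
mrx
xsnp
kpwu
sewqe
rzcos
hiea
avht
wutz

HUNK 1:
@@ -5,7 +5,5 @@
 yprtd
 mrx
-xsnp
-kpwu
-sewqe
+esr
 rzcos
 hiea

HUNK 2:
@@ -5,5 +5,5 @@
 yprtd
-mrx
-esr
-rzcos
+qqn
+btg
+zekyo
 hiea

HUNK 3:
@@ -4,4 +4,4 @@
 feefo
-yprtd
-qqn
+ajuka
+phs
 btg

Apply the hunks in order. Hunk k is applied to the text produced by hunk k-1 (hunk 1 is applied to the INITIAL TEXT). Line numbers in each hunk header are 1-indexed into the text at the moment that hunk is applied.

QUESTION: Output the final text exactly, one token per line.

Hunk 1: at line 5 remove [xsnp,kpwu,sewqe] add [esr] -> 11 lines: rxssk xxkae fes feefo yprtd mrx esr rzcos hiea avht wutz
Hunk 2: at line 5 remove [mrx,esr,rzcos] add [qqn,btg,zekyo] -> 11 lines: rxssk xxkae fes feefo yprtd qqn btg zekyo hiea avht wutz
Hunk 3: at line 4 remove [yprtd,qqn] add [ajuka,phs] -> 11 lines: rxssk xxkae fes feefo ajuka phs btg zekyo hiea avht wutz

Answer: rxssk
xxkae
fes
feefo
ajuka
phs
btg
zekyo
hiea
avht
wutz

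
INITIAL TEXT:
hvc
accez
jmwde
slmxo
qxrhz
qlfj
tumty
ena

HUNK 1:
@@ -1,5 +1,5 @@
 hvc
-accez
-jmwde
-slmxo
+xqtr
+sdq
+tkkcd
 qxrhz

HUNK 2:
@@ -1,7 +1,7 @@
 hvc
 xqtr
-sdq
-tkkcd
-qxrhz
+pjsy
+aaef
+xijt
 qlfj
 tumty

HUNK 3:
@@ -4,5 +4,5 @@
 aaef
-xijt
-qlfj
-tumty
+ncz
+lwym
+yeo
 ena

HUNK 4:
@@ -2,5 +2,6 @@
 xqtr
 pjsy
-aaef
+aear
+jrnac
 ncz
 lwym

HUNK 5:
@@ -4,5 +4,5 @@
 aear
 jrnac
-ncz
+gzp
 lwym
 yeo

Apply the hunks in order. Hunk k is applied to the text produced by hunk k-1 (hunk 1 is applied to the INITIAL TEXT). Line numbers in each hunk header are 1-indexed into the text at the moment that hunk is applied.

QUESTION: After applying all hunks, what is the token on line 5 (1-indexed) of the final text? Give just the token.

Hunk 1: at line 1 remove [accez,jmwde,slmxo] add [xqtr,sdq,tkkcd] -> 8 lines: hvc xqtr sdq tkkcd qxrhz qlfj tumty ena
Hunk 2: at line 1 remove [sdq,tkkcd,qxrhz] add [pjsy,aaef,xijt] -> 8 lines: hvc xqtr pjsy aaef xijt qlfj tumty ena
Hunk 3: at line 4 remove [xijt,qlfj,tumty] add [ncz,lwym,yeo] -> 8 lines: hvc xqtr pjsy aaef ncz lwym yeo ena
Hunk 4: at line 2 remove [aaef] add [aear,jrnac] -> 9 lines: hvc xqtr pjsy aear jrnac ncz lwym yeo ena
Hunk 5: at line 4 remove [ncz] add [gzp] -> 9 lines: hvc xqtr pjsy aear jrnac gzp lwym yeo ena
Final line 5: jrnac

Answer: jrnac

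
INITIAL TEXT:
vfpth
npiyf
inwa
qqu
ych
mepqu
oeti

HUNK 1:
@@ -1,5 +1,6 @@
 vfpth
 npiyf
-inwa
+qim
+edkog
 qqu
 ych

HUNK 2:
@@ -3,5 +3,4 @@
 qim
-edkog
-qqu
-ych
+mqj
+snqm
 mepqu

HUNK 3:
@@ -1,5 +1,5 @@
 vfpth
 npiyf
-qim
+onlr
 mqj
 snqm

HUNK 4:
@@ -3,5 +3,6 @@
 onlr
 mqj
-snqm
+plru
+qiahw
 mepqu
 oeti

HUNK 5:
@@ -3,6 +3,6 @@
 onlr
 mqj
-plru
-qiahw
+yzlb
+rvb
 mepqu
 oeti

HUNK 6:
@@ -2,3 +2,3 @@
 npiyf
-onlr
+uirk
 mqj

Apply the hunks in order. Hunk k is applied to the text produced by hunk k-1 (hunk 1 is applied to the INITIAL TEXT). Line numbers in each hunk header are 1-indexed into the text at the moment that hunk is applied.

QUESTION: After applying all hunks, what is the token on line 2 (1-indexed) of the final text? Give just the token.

Answer: npiyf

Derivation:
Hunk 1: at line 1 remove [inwa] add [qim,edkog] -> 8 lines: vfpth npiyf qim edkog qqu ych mepqu oeti
Hunk 2: at line 3 remove [edkog,qqu,ych] add [mqj,snqm] -> 7 lines: vfpth npiyf qim mqj snqm mepqu oeti
Hunk 3: at line 1 remove [qim] add [onlr] -> 7 lines: vfpth npiyf onlr mqj snqm mepqu oeti
Hunk 4: at line 3 remove [snqm] add [plru,qiahw] -> 8 lines: vfpth npiyf onlr mqj plru qiahw mepqu oeti
Hunk 5: at line 3 remove [plru,qiahw] add [yzlb,rvb] -> 8 lines: vfpth npiyf onlr mqj yzlb rvb mepqu oeti
Hunk 6: at line 2 remove [onlr] add [uirk] -> 8 lines: vfpth npiyf uirk mqj yzlb rvb mepqu oeti
Final line 2: npiyf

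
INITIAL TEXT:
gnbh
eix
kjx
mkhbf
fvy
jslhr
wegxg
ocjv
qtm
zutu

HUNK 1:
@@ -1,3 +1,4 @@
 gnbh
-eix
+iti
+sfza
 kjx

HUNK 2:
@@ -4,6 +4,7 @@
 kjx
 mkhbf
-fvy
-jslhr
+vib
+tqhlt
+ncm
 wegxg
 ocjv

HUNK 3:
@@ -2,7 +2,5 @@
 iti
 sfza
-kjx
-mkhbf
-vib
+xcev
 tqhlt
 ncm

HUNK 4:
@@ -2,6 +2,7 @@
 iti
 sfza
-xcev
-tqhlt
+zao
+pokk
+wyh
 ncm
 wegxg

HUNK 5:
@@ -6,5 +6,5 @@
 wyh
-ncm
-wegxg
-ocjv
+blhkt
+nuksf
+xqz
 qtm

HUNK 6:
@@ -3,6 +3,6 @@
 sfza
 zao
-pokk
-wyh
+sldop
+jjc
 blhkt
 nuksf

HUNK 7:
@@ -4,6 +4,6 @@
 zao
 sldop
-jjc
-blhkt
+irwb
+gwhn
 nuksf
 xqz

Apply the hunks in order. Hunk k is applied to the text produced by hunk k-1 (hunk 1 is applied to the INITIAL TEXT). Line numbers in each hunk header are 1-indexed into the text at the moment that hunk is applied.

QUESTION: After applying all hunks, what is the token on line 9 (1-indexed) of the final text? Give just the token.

Answer: xqz

Derivation:
Hunk 1: at line 1 remove [eix] add [iti,sfza] -> 11 lines: gnbh iti sfza kjx mkhbf fvy jslhr wegxg ocjv qtm zutu
Hunk 2: at line 4 remove [fvy,jslhr] add [vib,tqhlt,ncm] -> 12 lines: gnbh iti sfza kjx mkhbf vib tqhlt ncm wegxg ocjv qtm zutu
Hunk 3: at line 2 remove [kjx,mkhbf,vib] add [xcev] -> 10 lines: gnbh iti sfza xcev tqhlt ncm wegxg ocjv qtm zutu
Hunk 4: at line 2 remove [xcev,tqhlt] add [zao,pokk,wyh] -> 11 lines: gnbh iti sfza zao pokk wyh ncm wegxg ocjv qtm zutu
Hunk 5: at line 6 remove [ncm,wegxg,ocjv] add [blhkt,nuksf,xqz] -> 11 lines: gnbh iti sfza zao pokk wyh blhkt nuksf xqz qtm zutu
Hunk 6: at line 3 remove [pokk,wyh] add [sldop,jjc] -> 11 lines: gnbh iti sfza zao sldop jjc blhkt nuksf xqz qtm zutu
Hunk 7: at line 4 remove [jjc,blhkt] add [irwb,gwhn] -> 11 lines: gnbh iti sfza zao sldop irwb gwhn nuksf xqz qtm zutu
Final line 9: xqz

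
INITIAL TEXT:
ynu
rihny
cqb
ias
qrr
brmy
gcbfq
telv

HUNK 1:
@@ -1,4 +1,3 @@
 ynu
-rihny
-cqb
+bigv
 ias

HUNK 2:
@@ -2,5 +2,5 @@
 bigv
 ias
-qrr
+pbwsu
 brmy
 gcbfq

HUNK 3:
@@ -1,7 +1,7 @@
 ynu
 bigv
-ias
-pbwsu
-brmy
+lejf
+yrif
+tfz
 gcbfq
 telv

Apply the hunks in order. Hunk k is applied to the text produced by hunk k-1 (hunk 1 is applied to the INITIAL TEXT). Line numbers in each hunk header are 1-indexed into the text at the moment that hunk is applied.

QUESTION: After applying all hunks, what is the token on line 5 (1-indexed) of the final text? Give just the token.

Answer: tfz

Derivation:
Hunk 1: at line 1 remove [rihny,cqb] add [bigv] -> 7 lines: ynu bigv ias qrr brmy gcbfq telv
Hunk 2: at line 2 remove [qrr] add [pbwsu] -> 7 lines: ynu bigv ias pbwsu brmy gcbfq telv
Hunk 3: at line 1 remove [ias,pbwsu,brmy] add [lejf,yrif,tfz] -> 7 lines: ynu bigv lejf yrif tfz gcbfq telv
Final line 5: tfz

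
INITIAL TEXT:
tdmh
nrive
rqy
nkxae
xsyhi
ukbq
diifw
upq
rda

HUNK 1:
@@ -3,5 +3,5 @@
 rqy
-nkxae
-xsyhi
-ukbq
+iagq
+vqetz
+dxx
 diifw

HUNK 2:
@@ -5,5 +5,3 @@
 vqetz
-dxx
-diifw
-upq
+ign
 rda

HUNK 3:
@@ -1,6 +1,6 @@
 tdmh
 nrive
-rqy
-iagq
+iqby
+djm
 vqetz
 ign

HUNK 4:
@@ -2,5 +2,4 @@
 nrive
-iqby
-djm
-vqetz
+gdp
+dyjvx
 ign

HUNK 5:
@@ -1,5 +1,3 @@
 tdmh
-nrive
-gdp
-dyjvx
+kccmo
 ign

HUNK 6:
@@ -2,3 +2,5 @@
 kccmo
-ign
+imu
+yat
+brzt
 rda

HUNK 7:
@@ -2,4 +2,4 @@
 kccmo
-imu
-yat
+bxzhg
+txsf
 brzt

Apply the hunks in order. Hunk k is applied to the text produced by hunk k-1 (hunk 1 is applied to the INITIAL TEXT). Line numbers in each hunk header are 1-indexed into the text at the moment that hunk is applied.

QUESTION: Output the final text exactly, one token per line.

Hunk 1: at line 3 remove [nkxae,xsyhi,ukbq] add [iagq,vqetz,dxx] -> 9 lines: tdmh nrive rqy iagq vqetz dxx diifw upq rda
Hunk 2: at line 5 remove [dxx,diifw,upq] add [ign] -> 7 lines: tdmh nrive rqy iagq vqetz ign rda
Hunk 3: at line 1 remove [rqy,iagq] add [iqby,djm] -> 7 lines: tdmh nrive iqby djm vqetz ign rda
Hunk 4: at line 2 remove [iqby,djm,vqetz] add [gdp,dyjvx] -> 6 lines: tdmh nrive gdp dyjvx ign rda
Hunk 5: at line 1 remove [nrive,gdp,dyjvx] add [kccmo] -> 4 lines: tdmh kccmo ign rda
Hunk 6: at line 2 remove [ign] add [imu,yat,brzt] -> 6 lines: tdmh kccmo imu yat brzt rda
Hunk 7: at line 2 remove [imu,yat] add [bxzhg,txsf] -> 6 lines: tdmh kccmo bxzhg txsf brzt rda

Answer: tdmh
kccmo
bxzhg
txsf
brzt
rda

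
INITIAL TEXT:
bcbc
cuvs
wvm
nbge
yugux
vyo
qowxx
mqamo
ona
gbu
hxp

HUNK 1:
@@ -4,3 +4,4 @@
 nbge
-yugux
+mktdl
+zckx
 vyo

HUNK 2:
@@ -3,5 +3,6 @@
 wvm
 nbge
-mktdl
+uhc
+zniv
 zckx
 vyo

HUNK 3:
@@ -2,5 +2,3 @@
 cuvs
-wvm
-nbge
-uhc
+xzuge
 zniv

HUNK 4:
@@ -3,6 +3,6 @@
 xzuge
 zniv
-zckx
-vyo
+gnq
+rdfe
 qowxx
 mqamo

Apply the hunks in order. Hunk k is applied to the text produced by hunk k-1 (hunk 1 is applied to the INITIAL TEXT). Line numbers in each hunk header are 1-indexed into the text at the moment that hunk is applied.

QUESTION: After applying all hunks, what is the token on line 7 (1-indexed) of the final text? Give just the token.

Hunk 1: at line 4 remove [yugux] add [mktdl,zckx] -> 12 lines: bcbc cuvs wvm nbge mktdl zckx vyo qowxx mqamo ona gbu hxp
Hunk 2: at line 3 remove [mktdl] add [uhc,zniv] -> 13 lines: bcbc cuvs wvm nbge uhc zniv zckx vyo qowxx mqamo ona gbu hxp
Hunk 3: at line 2 remove [wvm,nbge,uhc] add [xzuge] -> 11 lines: bcbc cuvs xzuge zniv zckx vyo qowxx mqamo ona gbu hxp
Hunk 4: at line 3 remove [zckx,vyo] add [gnq,rdfe] -> 11 lines: bcbc cuvs xzuge zniv gnq rdfe qowxx mqamo ona gbu hxp
Final line 7: qowxx

Answer: qowxx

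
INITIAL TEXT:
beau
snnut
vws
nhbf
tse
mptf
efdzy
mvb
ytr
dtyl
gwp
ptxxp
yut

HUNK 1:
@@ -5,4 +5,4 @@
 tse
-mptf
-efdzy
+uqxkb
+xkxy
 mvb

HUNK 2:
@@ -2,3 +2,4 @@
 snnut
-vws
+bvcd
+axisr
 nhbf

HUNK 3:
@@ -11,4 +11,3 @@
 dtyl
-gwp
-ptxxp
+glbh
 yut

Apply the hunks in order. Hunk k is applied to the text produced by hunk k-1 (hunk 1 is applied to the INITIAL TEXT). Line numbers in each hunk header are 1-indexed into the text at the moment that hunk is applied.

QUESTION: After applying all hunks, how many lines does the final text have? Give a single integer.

Answer: 13

Derivation:
Hunk 1: at line 5 remove [mptf,efdzy] add [uqxkb,xkxy] -> 13 lines: beau snnut vws nhbf tse uqxkb xkxy mvb ytr dtyl gwp ptxxp yut
Hunk 2: at line 2 remove [vws] add [bvcd,axisr] -> 14 lines: beau snnut bvcd axisr nhbf tse uqxkb xkxy mvb ytr dtyl gwp ptxxp yut
Hunk 3: at line 11 remove [gwp,ptxxp] add [glbh] -> 13 lines: beau snnut bvcd axisr nhbf tse uqxkb xkxy mvb ytr dtyl glbh yut
Final line count: 13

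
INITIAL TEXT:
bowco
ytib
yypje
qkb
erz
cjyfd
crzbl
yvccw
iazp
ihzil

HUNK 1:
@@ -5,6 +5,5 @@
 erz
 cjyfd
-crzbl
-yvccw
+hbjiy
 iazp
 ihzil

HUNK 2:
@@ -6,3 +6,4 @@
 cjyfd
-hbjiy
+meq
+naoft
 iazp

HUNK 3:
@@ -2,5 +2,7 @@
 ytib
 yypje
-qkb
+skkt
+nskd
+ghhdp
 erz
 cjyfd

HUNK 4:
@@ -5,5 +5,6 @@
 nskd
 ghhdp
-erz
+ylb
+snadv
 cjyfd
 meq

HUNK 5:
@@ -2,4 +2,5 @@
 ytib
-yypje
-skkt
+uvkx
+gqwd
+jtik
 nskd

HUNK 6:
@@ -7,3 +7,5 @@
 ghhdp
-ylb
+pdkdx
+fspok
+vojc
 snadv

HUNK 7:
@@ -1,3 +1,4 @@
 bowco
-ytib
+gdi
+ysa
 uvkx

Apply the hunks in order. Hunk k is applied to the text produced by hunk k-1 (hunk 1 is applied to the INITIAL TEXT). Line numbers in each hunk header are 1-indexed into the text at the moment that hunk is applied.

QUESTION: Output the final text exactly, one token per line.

Hunk 1: at line 5 remove [crzbl,yvccw] add [hbjiy] -> 9 lines: bowco ytib yypje qkb erz cjyfd hbjiy iazp ihzil
Hunk 2: at line 6 remove [hbjiy] add [meq,naoft] -> 10 lines: bowco ytib yypje qkb erz cjyfd meq naoft iazp ihzil
Hunk 3: at line 2 remove [qkb] add [skkt,nskd,ghhdp] -> 12 lines: bowco ytib yypje skkt nskd ghhdp erz cjyfd meq naoft iazp ihzil
Hunk 4: at line 5 remove [erz] add [ylb,snadv] -> 13 lines: bowco ytib yypje skkt nskd ghhdp ylb snadv cjyfd meq naoft iazp ihzil
Hunk 5: at line 2 remove [yypje,skkt] add [uvkx,gqwd,jtik] -> 14 lines: bowco ytib uvkx gqwd jtik nskd ghhdp ylb snadv cjyfd meq naoft iazp ihzil
Hunk 6: at line 7 remove [ylb] add [pdkdx,fspok,vojc] -> 16 lines: bowco ytib uvkx gqwd jtik nskd ghhdp pdkdx fspok vojc snadv cjyfd meq naoft iazp ihzil
Hunk 7: at line 1 remove [ytib] add [gdi,ysa] -> 17 lines: bowco gdi ysa uvkx gqwd jtik nskd ghhdp pdkdx fspok vojc snadv cjyfd meq naoft iazp ihzil

Answer: bowco
gdi
ysa
uvkx
gqwd
jtik
nskd
ghhdp
pdkdx
fspok
vojc
snadv
cjyfd
meq
naoft
iazp
ihzil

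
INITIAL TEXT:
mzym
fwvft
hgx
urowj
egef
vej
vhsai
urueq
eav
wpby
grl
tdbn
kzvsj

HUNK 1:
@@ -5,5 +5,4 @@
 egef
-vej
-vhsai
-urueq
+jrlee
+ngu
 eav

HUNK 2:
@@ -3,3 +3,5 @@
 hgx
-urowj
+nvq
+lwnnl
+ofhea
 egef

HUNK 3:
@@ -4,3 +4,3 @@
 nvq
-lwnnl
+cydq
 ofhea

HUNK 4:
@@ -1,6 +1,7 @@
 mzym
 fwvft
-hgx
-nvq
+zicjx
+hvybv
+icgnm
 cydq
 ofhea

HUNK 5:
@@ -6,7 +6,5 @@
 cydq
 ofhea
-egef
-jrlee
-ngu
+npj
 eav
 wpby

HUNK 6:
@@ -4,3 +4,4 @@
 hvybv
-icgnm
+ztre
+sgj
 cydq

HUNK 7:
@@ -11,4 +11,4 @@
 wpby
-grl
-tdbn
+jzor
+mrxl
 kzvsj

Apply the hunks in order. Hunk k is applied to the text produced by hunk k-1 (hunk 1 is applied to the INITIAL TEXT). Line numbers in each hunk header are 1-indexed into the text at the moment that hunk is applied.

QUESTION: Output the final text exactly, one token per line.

Answer: mzym
fwvft
zicjx
hvybv
ztre
sgj
cydq
ofhea
npj
eav
wpby
jzor
mrxl
kzvsj

Derivation:
Hunk 1: at line 5 remove [vej,vhsai,urueq] add [jrlee,ngu] -> 12 lines: mzym fwvft hgx urowj egef jrlee ngu eav wpby grl tdbn kzvsj
Hunk 2: at line 3 remove [urowj] add [nvq,lwnnl,ofhea] -> 14 lines: mzym fwvft hgx nvq lwnnl ofhea egef jrlee ngu eav wpby grl tdbn kzvsj
Hunk 3: at line 4 remove [lwnnl] add [cydq] -> 14 lines: mzym fwvft hgx nvq cydq ofhea egef jrlee ngu eav wpby grl tdbn kzvsj
Hunk 4: at line 1 remove [hgx,nvq] add [zicjx,hvybv,icgnm] -> 15 lines: mzym fwvft zicjx hvybv icgnm cydq ofhea egef jrlee ngu eav wpby grl tdbn kzvsj
Hunk 5: at line 6 remove [egef,jrlee,ngu] add [npj] -> 13 lines: mzym fwvft zicjx hvybv icgnm cydq ofhea npj eav wpby grl tdbn kzvsj
Hunk 6: at line 4 remove [icgnm] add [ztre,sgj] -> 14 lines: mzym fwvft zicjx hvybv ztre sgj cydq ofhea npj eav wpby grl tdbn kzvsj
Hunk 7: at line 11 remove [grl,tdbn] add [jzor,mrxl] -> 14 lines: mzym fwvft zicjx hvybv ztre sgj cydq ofhea npj eav wpby jzor mrxl kzvsj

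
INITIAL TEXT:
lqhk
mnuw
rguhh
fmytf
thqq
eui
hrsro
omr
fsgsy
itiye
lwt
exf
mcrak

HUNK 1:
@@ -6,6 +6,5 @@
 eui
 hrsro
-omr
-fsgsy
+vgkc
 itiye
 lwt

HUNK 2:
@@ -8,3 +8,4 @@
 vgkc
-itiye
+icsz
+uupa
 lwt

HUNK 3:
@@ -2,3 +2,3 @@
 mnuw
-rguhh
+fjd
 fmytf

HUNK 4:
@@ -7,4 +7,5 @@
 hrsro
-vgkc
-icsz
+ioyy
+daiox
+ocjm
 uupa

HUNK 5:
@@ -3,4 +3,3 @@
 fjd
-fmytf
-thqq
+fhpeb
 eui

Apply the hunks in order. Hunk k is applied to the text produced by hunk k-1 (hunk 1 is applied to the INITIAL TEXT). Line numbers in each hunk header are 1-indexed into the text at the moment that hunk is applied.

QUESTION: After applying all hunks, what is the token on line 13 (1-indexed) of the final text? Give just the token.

Answer: mcrak

Derivation:
Hunk 1: at line 6 remove [omr,fsgsy] add [vgkc] -> 12 lines: lqhk mnuw rguhh fmytf thqq eui hrsro vgkc itiye lwt exf mcrak
Hunk 2: at line 8 remove [itiye] add [icsz,uupa] -> 13 lines: lqhk mnuw rguhh fmytf thqq eui hrsro vgkc icsz uupa lwt exf mcrak
Hunk 3: at line 2 remove [rguhh] add [fjd] -> 13 lines: lqhk mnuw fjd fmytf thqq eui hrsro vgkc icsz uupa lwt exf mcrak
Hunk 4: at line 7 remove [vgkc,icsz] add [ioyy,daiox,ocjm] -> 14 lines: lqhk mnuw fjd fmytf thqq eui hrsro ioyy daiox ocjm uupa lwt exf mcrak
Hunk 5: at line 3 remove [fmytf,thqq] add [fhpeb] -> 13 lines: lqhk mnuw fjd fhpeb eui hrsro ioyy daiox ocjm uupa lwt exf mcrak
Final line 13: mcrak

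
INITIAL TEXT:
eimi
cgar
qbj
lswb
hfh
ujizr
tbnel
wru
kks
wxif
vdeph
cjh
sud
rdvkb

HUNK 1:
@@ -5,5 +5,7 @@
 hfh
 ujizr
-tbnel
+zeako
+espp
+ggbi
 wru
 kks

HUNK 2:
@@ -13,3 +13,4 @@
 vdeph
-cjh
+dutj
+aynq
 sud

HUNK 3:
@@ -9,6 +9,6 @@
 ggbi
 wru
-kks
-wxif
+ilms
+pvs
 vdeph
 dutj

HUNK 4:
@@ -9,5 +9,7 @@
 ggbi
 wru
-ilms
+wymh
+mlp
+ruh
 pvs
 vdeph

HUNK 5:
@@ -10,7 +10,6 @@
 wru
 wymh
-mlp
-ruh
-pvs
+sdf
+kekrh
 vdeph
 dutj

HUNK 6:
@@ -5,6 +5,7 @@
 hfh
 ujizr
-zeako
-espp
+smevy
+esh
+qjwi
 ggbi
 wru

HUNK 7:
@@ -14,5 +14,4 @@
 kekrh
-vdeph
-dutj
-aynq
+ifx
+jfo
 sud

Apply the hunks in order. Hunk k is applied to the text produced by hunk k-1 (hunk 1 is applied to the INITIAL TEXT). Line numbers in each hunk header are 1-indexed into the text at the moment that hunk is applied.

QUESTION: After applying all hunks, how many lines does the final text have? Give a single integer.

Hunk 1: at line 5 remove [tbnel] add [zeako,espp,ggbi] -> 16 lines: eimi cgar qbj lswb hfh ujizr zeako espp ggbi wru kks wxif vdeph cjh sud rdvkb
Hunk 2: at line 13 remove [cjh] add [dutj,aynq] -> 17 lines: eimi cgar qbj lswb hfh ujizr zeako espp ggbi wru kks wxif vdeph dutj aynq sud rdvkb
Hunk 3: at line 9 remove [kks,wxif] add [ilms,pvs] -> 17 lines: eimi cgar qbj lswb hfh ujizr zeako espp ggbi wru ilms pvs vdeph dutj aynq sud rdvkb
Hunk 4: at line 9 remove [ilms] add [wymh,mlp,ruh] -> 19 lines: eimi cgar qbj lswb hfh ujizr zeako espp ggbi wru wymh mlp ruh pvs vdeph dutj aynq sud rdvkb
Hunk 5: at line 10 remove [mlp,ruh,pvs] add [sdf,kekrh] -> 18 lines: eimi cgar qbj lswb hfh ujizr zeako espp ggbi wru wymh sdf kekrh vdeph dutj aynq sud rdvkb
Hunk 6: at line 5 remove [zeako,espp] add [smevy,esh,qjwi] -> 19 lines: eimi cgar qbj lswb hfh ujizr smevy esh qjwi ggbi wru wymh sdf kekrh vdeph dutj aynq sud rdvkb
Hunk 7: at line 14 remove [vdeph,dutj,aynq] add [ifx,jfo] -> 18 lines: eimi cgar qbj lswb hfh ujizr smevy esh qjwi ggbi wru wymh sdf kekrh ifx jfo sud rdvkb
Final line count: 18

Answer: 18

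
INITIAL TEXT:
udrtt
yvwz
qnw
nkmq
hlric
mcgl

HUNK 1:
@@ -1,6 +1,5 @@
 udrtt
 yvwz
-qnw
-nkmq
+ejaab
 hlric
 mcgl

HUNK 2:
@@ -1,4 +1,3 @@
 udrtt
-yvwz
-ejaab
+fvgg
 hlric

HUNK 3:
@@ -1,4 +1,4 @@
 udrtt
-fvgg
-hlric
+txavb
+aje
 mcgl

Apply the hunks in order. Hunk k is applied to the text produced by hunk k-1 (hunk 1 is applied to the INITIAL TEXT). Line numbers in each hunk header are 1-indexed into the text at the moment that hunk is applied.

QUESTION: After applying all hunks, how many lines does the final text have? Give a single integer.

Hunk 1: at line 1 remove [qnw,nkmq] add [ejaab] -> 5 lines: udrtt yvwz ejaab hlric mcgl
Hunk 2: at line 1 remove [yvwz,ejaab] add [fvgg] -> 4 lines: udrtt fvgg hlric mcgl
Hunk 3: at line 1 remove [fvgg,hlric] add [txavb,aje] -> 4 lines: udrtt txavb aje mcgl
Final line count: 4

Answer: 4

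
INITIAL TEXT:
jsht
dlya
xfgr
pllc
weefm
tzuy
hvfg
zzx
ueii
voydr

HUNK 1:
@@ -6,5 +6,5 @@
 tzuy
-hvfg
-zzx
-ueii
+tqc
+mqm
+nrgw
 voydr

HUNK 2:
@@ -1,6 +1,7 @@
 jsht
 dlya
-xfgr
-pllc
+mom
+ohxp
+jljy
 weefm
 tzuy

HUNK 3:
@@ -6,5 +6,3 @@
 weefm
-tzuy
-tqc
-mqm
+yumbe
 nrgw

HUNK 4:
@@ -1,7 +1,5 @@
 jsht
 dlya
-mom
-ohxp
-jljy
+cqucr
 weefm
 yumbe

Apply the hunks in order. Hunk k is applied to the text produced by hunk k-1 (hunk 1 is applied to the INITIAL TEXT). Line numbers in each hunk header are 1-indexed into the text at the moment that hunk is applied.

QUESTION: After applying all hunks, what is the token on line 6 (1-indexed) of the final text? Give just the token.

Hunk 1: at line 6 remove [hvfg,zzx,ueii] add [tqc,mqm,nrgw] -> 10 lines: jsht dlya xfgr pllc weefm tzuy tqc mqm nrgw voydr
Hunk 2: at line 1 remove [xfgr,pllc] add [mom,ohxp,jljy] -> 11 lines: jsht dlya mom ohxp jljy weefm tzuy tqc mqm nrgw voydr
Hunk 3: at line 6 remove [tzuy,tqc,mqm] add [yumbe] -> 9 lines: jsht dlya mom ohxp jljy weefm yumbe nrgw voydr
Hunk 4: at line 1 remove [mom,ohxp,jljy] add [cqucr] -> 7 lines: jsht dlya cqucr weefm yumbe nrgw voydr
Final line 6: nrgw

Answer: nrgw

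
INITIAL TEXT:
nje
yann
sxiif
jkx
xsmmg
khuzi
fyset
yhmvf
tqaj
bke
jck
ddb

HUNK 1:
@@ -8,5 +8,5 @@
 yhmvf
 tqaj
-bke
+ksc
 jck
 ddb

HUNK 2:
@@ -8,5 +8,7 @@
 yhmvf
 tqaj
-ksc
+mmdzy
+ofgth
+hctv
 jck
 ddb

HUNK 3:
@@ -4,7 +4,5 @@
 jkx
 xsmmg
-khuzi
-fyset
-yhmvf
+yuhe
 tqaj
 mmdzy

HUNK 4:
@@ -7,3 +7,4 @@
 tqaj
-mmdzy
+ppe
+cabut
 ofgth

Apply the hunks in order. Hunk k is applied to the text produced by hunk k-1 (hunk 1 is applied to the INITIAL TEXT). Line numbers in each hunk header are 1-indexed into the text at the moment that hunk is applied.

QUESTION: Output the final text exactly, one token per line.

Answer: nje
yann
sxiif
jkx
xsmmg
yuhe
tqaj
ppe
cabut
ofgth
hctv
jck
ddb

Derivation:
Hunk 1: at line 8 remove [bke] add [ksc] -> 12 lines: nje yann sxiif jkx xsmmg khuzi fyset yhmvf tqaj ksc jck ddb
Hunk 2: at line 8 remove [ksc] add [mmdzy,ofgth,hctv] -> 14 lines: nje yann sxiif jkx xsmmg khuzi fyset yhmvf tqaj mmdzy ofgth hctv jck ddb
Hunk 3: at line 4 remove [khuzi,fyset,yhmvf] add [yuhe] -> 12 lines: nje yann sxiif jkx xsmmg yuhe tqaj mmdzy ofgth hctv jck ddb
Hunk 4: at line 7 remove [mmdzy] add [ppe,cabut] -> 13 lines: nje yann sxiif jkx xsmmg yuhe tqaj ppe cabut ofgth hctv jck ddb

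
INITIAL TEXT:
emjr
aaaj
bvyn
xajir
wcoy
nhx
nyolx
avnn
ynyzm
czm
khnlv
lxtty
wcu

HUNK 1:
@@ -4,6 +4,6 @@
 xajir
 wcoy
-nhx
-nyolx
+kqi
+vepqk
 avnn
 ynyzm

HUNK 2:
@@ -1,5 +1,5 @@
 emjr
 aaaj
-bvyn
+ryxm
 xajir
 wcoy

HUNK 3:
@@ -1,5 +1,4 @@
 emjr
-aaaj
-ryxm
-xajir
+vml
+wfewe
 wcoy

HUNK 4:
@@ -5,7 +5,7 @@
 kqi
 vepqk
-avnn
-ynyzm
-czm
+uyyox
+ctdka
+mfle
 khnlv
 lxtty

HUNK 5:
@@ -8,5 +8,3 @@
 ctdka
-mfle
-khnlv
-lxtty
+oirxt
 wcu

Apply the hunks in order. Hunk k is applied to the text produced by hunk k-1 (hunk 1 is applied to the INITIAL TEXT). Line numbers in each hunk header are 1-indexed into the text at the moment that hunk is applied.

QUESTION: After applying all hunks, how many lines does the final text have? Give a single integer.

Answer: 10

Derivation:
Hunk 1: at line 4 remove [nhx,nyolx] add [kqi,vepqk] -> 13 lines: emjr aaaj bvyn xajir wcoy kqi vepqk avnn ynyzm czm khnlv lxtty wcu
Hunk 2: at line 1 remove [bvyn] add [ryxm] -> 13 lines: emjr aaaj ryxm xajir wcoy kqi vepqk avnn ynyzm czm khnlv lxtty wcu
Hunk 3: at line 1 remove [aaaj,ryxm,xajir] add [vml,wfewe] -> 12 lines: emjr vml wfewe wcoy kqi vepqk avnn ynyzm czm khnlv lxtty wcu
Hunk 4: at line 5 remove [avnn,ynyzm,czm] add [uyyox,ctdka,mfle] -> 12 lines: emjr vml wfewe wcoy kqi vepqk uyyox ctdka mfle khnlv lxtty wcu
Hunk 5: at line 8 remove [mfle,khnlv,lxtty] add [oirxt] -> 10 lines: emjr vml wfewe wcoy kqi vepqk uyyox ctdka oirxt wcu
Final line count: 10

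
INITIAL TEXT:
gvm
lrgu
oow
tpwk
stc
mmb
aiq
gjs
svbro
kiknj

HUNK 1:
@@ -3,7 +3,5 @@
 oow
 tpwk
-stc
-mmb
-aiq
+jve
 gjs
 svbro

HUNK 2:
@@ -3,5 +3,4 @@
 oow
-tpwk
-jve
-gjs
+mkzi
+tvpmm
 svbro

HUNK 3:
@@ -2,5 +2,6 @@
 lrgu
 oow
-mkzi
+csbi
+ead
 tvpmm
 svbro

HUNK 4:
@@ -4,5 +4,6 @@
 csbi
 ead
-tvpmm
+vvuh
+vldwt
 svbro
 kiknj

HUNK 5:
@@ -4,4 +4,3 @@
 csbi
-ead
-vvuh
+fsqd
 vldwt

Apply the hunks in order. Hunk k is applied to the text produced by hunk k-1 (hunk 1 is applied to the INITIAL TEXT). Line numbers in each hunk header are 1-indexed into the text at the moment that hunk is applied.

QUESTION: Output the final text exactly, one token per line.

Hunk 1: at line 3 remove [stc,mmb,aiq] add [jve] -> 8 lines: gvm lrgu oow tpwk jve gjs svbro kiknj
Hunk 2: at line 3 remove [tpwk,jve,gjs] add [mkzi,tvpmm] -> 7 lines: gvm lrgu oow mkzi tvpmm svbro kiknj
Hunk 3: at line 2 remove [mkzi] add [csbi,ead] -> 8 lines: gvm lrgu oow csbi ead tvpmm svbro kiknj
Hunk 4: at line 4 remove [tvpmm] add [vvuh,vldwt] -> 9 lines: gvm lrgu oow csbi ead vvuh vldwt svbro kiknj
Hunk 5: at line 4 remove [ead,vvuh] add [fsqd] -> 8 lines: gvm lrgu oow csbi fsqd vldwt svbro kiknj

Answer: gvm
lrgu
oow
csbi
fsqd
vldwt
svbro
kiknj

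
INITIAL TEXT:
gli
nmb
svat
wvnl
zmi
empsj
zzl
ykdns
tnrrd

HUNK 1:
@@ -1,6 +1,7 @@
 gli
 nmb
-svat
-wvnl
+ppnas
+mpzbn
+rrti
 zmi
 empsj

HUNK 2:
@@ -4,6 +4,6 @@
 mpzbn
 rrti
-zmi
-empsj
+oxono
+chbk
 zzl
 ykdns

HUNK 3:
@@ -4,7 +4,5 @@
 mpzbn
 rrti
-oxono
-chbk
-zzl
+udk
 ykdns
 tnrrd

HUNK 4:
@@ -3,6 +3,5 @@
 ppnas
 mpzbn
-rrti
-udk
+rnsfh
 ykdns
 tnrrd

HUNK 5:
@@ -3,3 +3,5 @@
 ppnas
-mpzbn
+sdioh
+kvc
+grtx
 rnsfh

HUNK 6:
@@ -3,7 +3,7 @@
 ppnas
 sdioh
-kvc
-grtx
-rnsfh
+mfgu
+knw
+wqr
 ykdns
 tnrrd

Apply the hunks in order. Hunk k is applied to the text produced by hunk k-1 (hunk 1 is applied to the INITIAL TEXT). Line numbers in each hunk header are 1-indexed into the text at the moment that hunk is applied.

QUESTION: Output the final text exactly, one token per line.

Hunk 1: at line 1 remove [svat,wvnl] add [ppnas,mpzbn,rrti] -> 10 lines: gli nmb ppnas mpzbn rrti zmi empsj zzl ykdns tnrrd
Hunk 2: at line 4 remove [zmi,empsj] add [oxono,chbk] -> 10 lines: gli nmb ppnas mpzbn rrti oxono chbk zzl ykdns tnrrd
Hunk 3: at line 4 remove [oxono,chbk,zzl] add [udk] -> 8 lines: gli nmb ppnas mpzbn rrti udk ykdns tnrrd
Hunk 4: at line 3 remove [rrti,udk] add [rnsfh] -> 7 lines: gli nmb ppnas mpzbn rnsfh ykdns tnrrd
Hunk 5: at line 3 remove [mpzbn] add [sdioh,kvc,grtx] -> 9 lines: gli nmb ppnas sdioh kvc grtx rnsfh ykdns tnrrd
Hunk 6: at line 3 remove [kvc,grtx,rnsfh] add [mfgu,knw,wqr] -> 9 lines: gli nmb ppnas sdioh mfgu knw wqr ykdns tnrrd

Answer: gli
nmb
ppnas
sdioh
mfgu
knw
wqr
ykdns
tnrrd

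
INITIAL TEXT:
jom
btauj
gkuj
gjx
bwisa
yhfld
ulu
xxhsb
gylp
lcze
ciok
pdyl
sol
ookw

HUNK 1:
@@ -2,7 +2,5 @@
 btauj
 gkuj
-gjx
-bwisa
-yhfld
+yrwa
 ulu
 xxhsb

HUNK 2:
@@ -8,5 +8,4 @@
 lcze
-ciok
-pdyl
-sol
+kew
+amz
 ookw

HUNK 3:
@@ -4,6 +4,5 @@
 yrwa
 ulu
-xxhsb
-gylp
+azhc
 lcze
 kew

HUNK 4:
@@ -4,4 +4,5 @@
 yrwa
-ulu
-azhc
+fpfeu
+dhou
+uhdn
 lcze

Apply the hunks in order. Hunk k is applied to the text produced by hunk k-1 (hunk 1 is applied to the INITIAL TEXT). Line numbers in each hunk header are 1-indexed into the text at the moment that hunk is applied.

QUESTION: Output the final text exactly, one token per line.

Hunk 1: at line 2 remove [gjx,bwisa,yhfld] add [yrwa] -> 12 lines: jom btauj gkuj yrwa ulu xxhsb gylp lcze ciok pdyl sol ookw
Hunk 2: at line 8 remove [ciok,pdyl,sol] add [kew,amz] -> 11 lines: jom btauj gkuj yrwa ulu xxhsb gylp lcze kew amz ookw
Hunk 3: at line 4 remove [xxhsb,gylp] add [azhc] -> 10 lines: jom btauj gkuj yrwa ulu azhc lcze kew amz ookw
Hunk 4: at line 4 remove [ulu,azhc] add [fpfeu,dhou,uhdn] -> 11 lines: jom btauj gkuj yrwa fpfeu dhou uhdn lcze kew amz ookw

Answer: jom
btauj
gkuj
yrwa
fpfeu
dhou
uhdn
lcze
kew
amz
ookw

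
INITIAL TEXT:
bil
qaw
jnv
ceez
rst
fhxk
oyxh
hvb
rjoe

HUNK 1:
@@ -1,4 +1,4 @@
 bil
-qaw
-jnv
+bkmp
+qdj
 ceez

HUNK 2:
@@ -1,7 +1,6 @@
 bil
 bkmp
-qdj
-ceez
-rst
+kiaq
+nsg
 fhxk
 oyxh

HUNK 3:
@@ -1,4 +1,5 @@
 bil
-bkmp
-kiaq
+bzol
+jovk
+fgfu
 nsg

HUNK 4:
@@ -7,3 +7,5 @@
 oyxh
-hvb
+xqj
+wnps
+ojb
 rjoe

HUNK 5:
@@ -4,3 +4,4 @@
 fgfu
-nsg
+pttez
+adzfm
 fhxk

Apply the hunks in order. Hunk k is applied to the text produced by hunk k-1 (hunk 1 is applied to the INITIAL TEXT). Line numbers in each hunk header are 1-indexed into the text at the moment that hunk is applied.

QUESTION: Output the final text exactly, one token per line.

Answer: bil
bzol
jovk
fgfu
pttez
adzfm
fhxk
oyxh
xqj
wnps
ojb
rjoe

Derivation:
Hunk 1: at line 1 remove [qaw,jnv] add [bkmp,qdj] -> 9 lines: bil bkmp qdj ceez rst fhxk oyxh hvb rjoe
Hunk 2: at line 1 remove [qdj,ceez,rst] add [kiaq,nsg] -> 8 lines: bil bkmp kiaq nsg fhxk oyxh hvb rjoe
Hunk 3: at line 1 remove [bkmp,kiaq] add [bzol,jovk,fgfu] -> 9 lines: bil bzol jovk fgfu nsg fhxk oyxh hvb rjoe
Hunk 4: at line 7 remove [hvb] add [xqj,wnps,ojb] -> 11 lines: bil bzol jovk fgfu nsg fhxk oyxh xqj wnps ojb rjoe
Hunk 5: at line 4 remove [nsg] add [pttez,adzfm] -> 12 lines: bil bzol jovk fgfu pttez adzfm fhxk oyxh xqj wnps ojb rjoe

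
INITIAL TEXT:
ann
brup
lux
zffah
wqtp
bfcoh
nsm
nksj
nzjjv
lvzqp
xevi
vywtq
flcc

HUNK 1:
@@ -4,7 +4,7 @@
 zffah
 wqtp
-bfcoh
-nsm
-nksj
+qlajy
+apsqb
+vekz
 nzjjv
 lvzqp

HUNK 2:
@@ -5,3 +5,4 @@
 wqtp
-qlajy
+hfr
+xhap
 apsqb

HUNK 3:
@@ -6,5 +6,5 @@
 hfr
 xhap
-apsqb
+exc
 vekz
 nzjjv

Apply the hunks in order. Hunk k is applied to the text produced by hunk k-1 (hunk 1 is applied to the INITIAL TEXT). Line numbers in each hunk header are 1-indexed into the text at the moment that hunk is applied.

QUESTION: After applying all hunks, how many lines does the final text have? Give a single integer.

Answer: 14

Derivation:
Hunk 1: at line 4 remove [bfcoh,nsm,nksj] add [qlajy,apsqb,vekz] -> 13 lines: ann brup lux zffah wqtp qlajy apsqb vekz nzjjv lvzqp xevi vywtq flcc
Hunk 2: at line 5 remove [qlajy] add [hfr,xhap] -> 14 lines: ann brup lux zffah wqtp hfr xhap apsqb vekz nzjjv lvzqp xevi vywtq flcc
Hunk 3: at line 6 remove [apsqb] add [exc] -> 14 lines: ann brup lux zffah wqtp hfr xhap exc vekz nzjjv lvzqp xevi vywtq flcc
Final line count: 14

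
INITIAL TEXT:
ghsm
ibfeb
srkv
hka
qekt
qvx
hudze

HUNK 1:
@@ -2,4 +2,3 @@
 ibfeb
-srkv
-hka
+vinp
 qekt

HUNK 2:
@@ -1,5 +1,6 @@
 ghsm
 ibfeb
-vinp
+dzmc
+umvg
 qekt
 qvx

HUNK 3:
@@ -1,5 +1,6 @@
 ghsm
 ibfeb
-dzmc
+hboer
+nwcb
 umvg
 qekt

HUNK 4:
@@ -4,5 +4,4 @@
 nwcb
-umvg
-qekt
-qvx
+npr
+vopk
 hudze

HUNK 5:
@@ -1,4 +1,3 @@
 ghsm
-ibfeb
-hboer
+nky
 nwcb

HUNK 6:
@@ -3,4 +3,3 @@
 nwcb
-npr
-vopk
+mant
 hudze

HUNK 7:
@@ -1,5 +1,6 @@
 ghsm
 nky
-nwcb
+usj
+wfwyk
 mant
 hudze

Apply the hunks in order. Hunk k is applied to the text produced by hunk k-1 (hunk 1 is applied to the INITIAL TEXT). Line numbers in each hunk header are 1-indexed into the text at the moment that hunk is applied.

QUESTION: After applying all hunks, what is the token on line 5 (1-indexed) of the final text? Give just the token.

Hunk 1: at line 2 remove [srkv,hka] add [vinp] -> 6 lines: ghsm ibfeb vinp qekt qvx hudze
Hunk 2: at line 1 remove [vinp] add [dzmc,umvg] -> 7 lines: ghsm ibfeb dzmc umvg qekt qvx hudze
Hunk 3: at line 1 remove [dzmc] add [hboer,nwcb] -> 8 lines: ghsm ibfeb hboer nwcb umvg qekt qvx hudze
Hunk 4: at line 4 remove [umvg,qekt,qvx] add [npr,vopk] -> 7 lines: ghsm ibfeb hboer nwcb npr vopk hudze
Hunk 5: at line 1 remove [ibfeb,hboer] add [nky] -> 6 lines: ghsm nky nwcb npr vopk hudze
Hunk 6: at line 3 remove [npr,vopk] add [mant] -> 5 lines: ghsm nky nwcb mant hudze
Hunk 7: at line 1 remove [nwcb] add [usj,wfwyk] -> 6 lines: ghsm nky usj wfwyk mant hudze
Final line 5: mant

Answer: mant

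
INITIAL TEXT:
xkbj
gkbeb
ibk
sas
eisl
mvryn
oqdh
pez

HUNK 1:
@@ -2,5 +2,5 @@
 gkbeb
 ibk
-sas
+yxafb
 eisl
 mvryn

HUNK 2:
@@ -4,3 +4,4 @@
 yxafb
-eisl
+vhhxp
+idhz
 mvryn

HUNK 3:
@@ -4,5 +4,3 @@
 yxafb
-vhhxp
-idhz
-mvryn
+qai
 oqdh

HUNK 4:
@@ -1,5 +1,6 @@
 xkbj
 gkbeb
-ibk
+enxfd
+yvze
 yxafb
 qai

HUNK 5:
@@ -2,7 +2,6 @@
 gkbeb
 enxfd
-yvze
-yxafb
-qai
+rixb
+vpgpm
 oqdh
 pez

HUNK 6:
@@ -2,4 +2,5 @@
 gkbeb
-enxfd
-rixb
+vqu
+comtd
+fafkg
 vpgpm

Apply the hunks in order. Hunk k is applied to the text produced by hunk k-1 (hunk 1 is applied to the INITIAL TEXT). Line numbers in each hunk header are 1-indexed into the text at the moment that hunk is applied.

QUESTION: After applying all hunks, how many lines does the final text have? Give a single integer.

Answer: 8

Derivation:
Hunk 1: at line 2 remove [sas] add [yxafb] -> 8 lines: xkbj gkbeb ibk yxafb eisl mvryn oqdh pez
Hunk 2: at line 4 remove [eisl] add [vhhxp,idhz] -> 9 lines: xkbj gkbeb ibk yxafb vhhxp idhz mvryn oqdh pez
Hunk 3: at line 4 remove [vhhxp,idhz,mvryn] add [qai] -> 7 lines: xkbj gkbeb ibk yxafb qai oqdh pez
Hunk 4: at line 1 remove [ibk] add [enxfd,yvze] -> 8 lines: xkbj gkbeb enxfd yvze yxafb qai oqdh pez
Hunk 5: at line 2 remove [yvze,yxafb,qai] add [rixb,vpgpm] -> 7 lines: xkbj gkbeb enxfd rixb vpgpm oqdh pez
Hunk 6: at line 2 remove [enxfd,rixb] add [vqu,comtd,fafkg] -> 8 lines: xkbj gkbeb vqu comtd fafkg vpgpm oqdh pez
Final line count: 8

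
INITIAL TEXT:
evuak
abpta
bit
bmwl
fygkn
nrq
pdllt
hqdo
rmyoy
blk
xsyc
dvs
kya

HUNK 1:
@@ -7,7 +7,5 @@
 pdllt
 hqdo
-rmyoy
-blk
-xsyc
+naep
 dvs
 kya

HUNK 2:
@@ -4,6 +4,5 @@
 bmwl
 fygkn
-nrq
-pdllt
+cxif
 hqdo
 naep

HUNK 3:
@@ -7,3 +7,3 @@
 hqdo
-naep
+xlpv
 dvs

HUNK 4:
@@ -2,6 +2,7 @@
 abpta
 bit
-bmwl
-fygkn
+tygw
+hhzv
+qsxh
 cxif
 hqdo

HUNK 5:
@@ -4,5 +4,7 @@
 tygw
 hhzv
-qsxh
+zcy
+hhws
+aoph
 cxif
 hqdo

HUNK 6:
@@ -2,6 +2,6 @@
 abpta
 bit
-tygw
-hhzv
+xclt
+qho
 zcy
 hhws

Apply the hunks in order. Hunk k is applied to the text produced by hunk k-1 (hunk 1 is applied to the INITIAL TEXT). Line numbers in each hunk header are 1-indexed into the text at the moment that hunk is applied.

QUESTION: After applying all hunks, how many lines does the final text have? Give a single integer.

Hunk 1: at line 7 remove [rmyoy,blk,xsyc] add [naep] -> 11 lines: evuak abpta bit bmwl fygkn nrq pdllt hqdo naep dvs kya
Hunk 2: at line 4 remove [nrq,pdllt] add [cxif] -> 10 lines: evuak abpta bit bmwl fygkn cxif hqdo naep dvs kya
Hunk 3: at line 7 remove [naep] add [xlpv] -> 10 lines: evuak abpta bit bmwl fygkn cxif hqdo xlpv dvs kya
Hunk 4: at line 2 remove [bmwl,fygkn] add [tygw,hhzv,qsxh] -> 11 lines: evuak abpta bit tygw hhzv qsxh cxif hqdo xlpv dvs kya
Hunk 5: at line 4 remove [qsxh] add [zcy,hhws,aoph] -> 13 lines: evuak abpta bit tygw hhzv zcy hhws aoph cxif hqdo xlpv dvs kya
Hunk 6: at line 2 remove [tygw,hhzv] add [xclt,qho] -> 13 lines: evuak abpta bit xclt qho zcy hhws aoph cxif hqdo xlpv dvs kya
Final line count: 13

Answer: 13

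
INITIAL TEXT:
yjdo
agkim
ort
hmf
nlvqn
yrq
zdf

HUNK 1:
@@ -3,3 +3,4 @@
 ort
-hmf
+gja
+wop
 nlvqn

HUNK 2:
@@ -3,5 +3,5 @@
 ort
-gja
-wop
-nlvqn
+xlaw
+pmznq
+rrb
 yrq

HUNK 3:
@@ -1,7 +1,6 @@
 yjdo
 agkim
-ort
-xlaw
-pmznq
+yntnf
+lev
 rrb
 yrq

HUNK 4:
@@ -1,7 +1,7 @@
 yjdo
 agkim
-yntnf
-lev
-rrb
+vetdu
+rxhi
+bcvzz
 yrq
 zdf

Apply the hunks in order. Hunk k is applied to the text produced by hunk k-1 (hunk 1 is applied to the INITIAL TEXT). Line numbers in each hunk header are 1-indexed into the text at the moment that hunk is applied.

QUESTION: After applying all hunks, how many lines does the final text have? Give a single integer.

Hunk 1: at line 3 remove [hmf] add [gja,wop] -> 8 lines: yjdo agkim ort gja wop nlvqn yrq zdf
Hunk 2: at line 3 remove [gja,wop,nlvqn] add [xlaw,pmznq,rrb] -> 8 lines: yjdo agkim ort xlaw pmznq rrb yrq zdf
Hunk 3: at line 1 remove [ort,xlaw,pmznq] add [yntnf,lev] -> 7 lines: yjdo agkim yntnf lev rrb yrq zdf
Hunk 4: at line 1 remove [yntnf,lev,rrb] add [vetdu,rxhi,bcvzz] -> 7 lines: yjdo agkim vetdu rxhi bcvzz yrq zdf
Final line count: 7

Answer: 7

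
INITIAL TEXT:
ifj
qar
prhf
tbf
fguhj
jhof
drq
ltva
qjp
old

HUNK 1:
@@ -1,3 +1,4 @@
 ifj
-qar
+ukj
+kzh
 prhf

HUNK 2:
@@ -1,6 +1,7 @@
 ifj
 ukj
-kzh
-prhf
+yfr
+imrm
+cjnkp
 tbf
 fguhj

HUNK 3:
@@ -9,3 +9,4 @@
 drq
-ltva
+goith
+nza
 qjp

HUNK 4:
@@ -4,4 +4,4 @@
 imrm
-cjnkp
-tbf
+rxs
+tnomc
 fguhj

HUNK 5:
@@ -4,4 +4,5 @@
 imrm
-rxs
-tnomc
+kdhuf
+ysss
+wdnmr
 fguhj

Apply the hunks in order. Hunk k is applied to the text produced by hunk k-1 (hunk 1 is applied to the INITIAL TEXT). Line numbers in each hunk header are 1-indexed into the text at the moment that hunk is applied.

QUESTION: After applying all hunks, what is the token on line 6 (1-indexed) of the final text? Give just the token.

Hunk 1: at line 1 remove [qar] add [ukj,kzh] -> 11 lines: ifj ukj kzh prhf tbf fguhj jhof drq ltva qjp old
Hunk 2: at line 1 remove [kzh,prhf] add [yfr,imrm,cjnkp] -> 12 lines: ifj ukj yfr imrm cjnkp tbf fguhj jhof drq ltva qjp old
Hunk 3: at line 9 remove [ltva] add [goith,nza] -> 13 lines: ifj ukj yfr imrm cjnkp tbf fguhj jhof drq goith nza qjp old
Hunk 4: at line 4 remove [cjnkp,tbf] add [rxs,tnomc] -> 13 lines: ifj ukj yfr imrm rxs tnomc fguhj jhof drq goith nza qjp old
Hunk 5: at line 4 remove [rxs,tnomc] add [kdhuf,ysss,wdnmr] -> 14 lines: ifj ukj yfr imrm kdhuf ysss wdnmr fguhj jhof drq goith nza qjp old
Final line 6: ysss

Answer: ysss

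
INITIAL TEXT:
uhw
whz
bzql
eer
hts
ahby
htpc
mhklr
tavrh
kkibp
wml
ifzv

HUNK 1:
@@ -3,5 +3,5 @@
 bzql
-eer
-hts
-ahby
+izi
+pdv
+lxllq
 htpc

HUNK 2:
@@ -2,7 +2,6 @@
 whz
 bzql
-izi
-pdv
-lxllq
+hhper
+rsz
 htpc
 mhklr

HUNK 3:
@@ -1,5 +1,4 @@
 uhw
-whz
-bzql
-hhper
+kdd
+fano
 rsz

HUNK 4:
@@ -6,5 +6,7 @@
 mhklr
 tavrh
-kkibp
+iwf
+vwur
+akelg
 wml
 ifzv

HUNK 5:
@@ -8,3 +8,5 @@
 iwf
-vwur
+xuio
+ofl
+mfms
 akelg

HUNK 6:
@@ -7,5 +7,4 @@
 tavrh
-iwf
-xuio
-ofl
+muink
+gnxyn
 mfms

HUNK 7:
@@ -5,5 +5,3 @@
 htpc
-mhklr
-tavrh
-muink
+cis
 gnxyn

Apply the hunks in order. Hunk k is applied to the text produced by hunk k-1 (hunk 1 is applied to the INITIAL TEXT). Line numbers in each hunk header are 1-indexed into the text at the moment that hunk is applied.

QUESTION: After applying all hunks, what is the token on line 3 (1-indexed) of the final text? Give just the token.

Answer: fano

Derivation:
Hunk 1: at line 3 remove [eer,hts,ahby] add [izi,pdv,lxllq] -> 12 lines: uhw whz bzql izi pdv lxllq htpc mhklr tavrh kkibp wml ifzv
Hunk 2: at line 2 remove [izi,pdv,lxllq] add [hhper,rsz] -> 11 lines: uhw whz bzql hhper rsz htpc mhklr tavrh kkibp wml ifzv
Hunk 3: at line 1 remove [whz,bzql,hhper] add [kdd,fano] -> 10 lines: uhw kdd fano rsz htpc mhklr tavrh kkibp wml ifzv
Hunk 4: at line 6 remove [kkibp] add [iwf,vwur,akelg] -> 12 lines: uhw kdd fano rsz htpc mhklr tavrh iwf vwur akelg wml ifzv
Hunk 5: at line 8 remove [vwur] add [xuio,ofl,mfms] -> 14 lines: uhw kdd fano rsz htpc mhklr tavrh iwf xuio ofl mfms akelg wml ifzv
Hunk 6: at line 7 remove [iwf,xuio,ofl] add [muink,gnxyn] -> 13 lines: uhw kdd fano rsz htpc mhklr tavrh muink gnxyn mfms akelg wml ifzv
Hunk 7: at line 5 remove [mhklr,tavrh,muink] add [cis] -> 11 lines: uhw kdd fano rsz htpc cis gnxyn mfms akelg wml ifzv
Final line 3: fano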